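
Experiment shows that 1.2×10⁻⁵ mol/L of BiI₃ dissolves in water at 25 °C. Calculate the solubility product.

BiI₃(s) ⇌ Bi³⁺(aq) + 3 I⁻(aq)
For each mole of BiI₃ that dissolves per liter, [Bi³⁺] = s and [I⁻] = 3s; let s denote this solubility.
Ksp = [Bi³⁺][I⁻]^3 = s · (3s)^3 = 27s^4
Ksp = 27 × (1.2×10⁻⁵)^4 = 5.6×10⁻¹⁹

Ksp = 5.6×10⁻¹⁹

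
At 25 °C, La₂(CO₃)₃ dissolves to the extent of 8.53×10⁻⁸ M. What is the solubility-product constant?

Ksp = 4.88×10⁻³⁴

La₂(CO₃)₃(s) ⇌ 2 La³⁺(aq) + 3 CO₃²⁻(aq)
If s mol/L of La₂(CO₃)₃ dissolves, [La³⁺] = 2s and [CO₃²⁻] = 3s.
Ksp = [La³⁺]^2[CO₃²⁻]^3 = (2s)^2 · (3s)^3 = 108s^5
Ksp = 108 × (8.53×10⁻⁸)^5 = 4.88×10⁻³⁴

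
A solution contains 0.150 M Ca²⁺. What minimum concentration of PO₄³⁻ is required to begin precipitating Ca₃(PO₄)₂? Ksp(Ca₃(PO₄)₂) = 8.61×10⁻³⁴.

5.05×10⁻¹⁶ M

Precipitation of each salt begins when its ion product equals Ksp.
Ca₃(PO₄)₂(s) ⇌ 3 Ca²⁺(aq) + 2 PO₄³⁻(aq)
Ksp = [Ca²⁺]^3[PO₄³⁻]^2 = [PO₄³⁻]^2(0.150)^3
[PO₄³⁻]^2 = 8.61×10⁻³⁴ / (0.150)^3 = 2.55×10⁻³¹
[PO₄³⁻] = 5.05×10⁻¹⁶ M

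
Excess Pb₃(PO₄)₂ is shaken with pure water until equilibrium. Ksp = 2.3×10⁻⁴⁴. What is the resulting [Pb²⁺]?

2.2×10⁻⁹ M

Pb₃(PO₄)₂(s) ⇌ 3 Pb²⁺(aq) + 2 PO₄³⁻(aq)
Call the molar solubility s, so that [Pb²⁺] = 3s and [PO₄³⁻] = 2s.
Ksp = [Pb²⁺]^3[PO₄³⁻]^2 = (3s)^3 · (2s)^2 = 108s^5 = 2.3×10⁻⁴⁴
s = 7.3×10⁻¹⁰ mol L⁻¹
[Pb²⁺] = 3s = 2.2×10⁻⁹ mol L⁻¹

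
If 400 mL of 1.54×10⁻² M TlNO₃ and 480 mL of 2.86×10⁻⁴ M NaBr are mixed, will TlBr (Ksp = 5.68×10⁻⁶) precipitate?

After mixing, V = 400 mL + 480 mL = 880 mL.
[Tl⁺] = (1.54×10⁻²)(400)/880 = 7.00×10⁻³ M
[Br⁻] = (2.86×10⁻⁴)(480)/880 = 1.56×10⁻⁴ M
Q = [Tl⁺][Br⁻] = 1.09×10⁻⁶
Since Q (1.09×10⁻⁶) is less than Ksp (5.68×10⁻⁶), no TlBr precipitates.

No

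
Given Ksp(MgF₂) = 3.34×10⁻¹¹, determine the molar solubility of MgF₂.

MgF₂(s) ⇌ Mg²⁺(aq) + 2 F⁻(aq)
For each mole of MgF₂ that dissolves per liter, [Mg²⁺] = s and [F⁻] = 2s; let s denote this solubility.
Ksp = [Mg²⁺][F⁻]^2 = s · (2s)^2 = 4s^3
4s^3 = 3.34×10⁻¹¹  ⇒  s^3 = 8.35×10⁻¹²
Taking the 3rd root, s = 2.03×10⁻⁴ mol L⁻¹.

2.03×10⁻⁴ M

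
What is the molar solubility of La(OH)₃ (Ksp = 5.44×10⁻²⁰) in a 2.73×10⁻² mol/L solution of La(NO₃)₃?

La(OH)₃(s) ⇌ La³⁺(aq) + 3 OH⁻(aq)
Let s be the solubility of La(OH)₃ here. The common ion gives [La³⁺] ≈ 2.73×10⁻² mol/L, and [OH⁻] = 3s.
Ksp = [La³⁺][OH⁻]^3 = (2.73×10⁻²)(3s)^3
(3s)^3 = 5.44×10⁻²⁰ / (2.73×10⁻²) = 1.99×10⁻¹⁸
s = 4.19×10⁻⁷ mol/L

4.19×10⁻⁷ M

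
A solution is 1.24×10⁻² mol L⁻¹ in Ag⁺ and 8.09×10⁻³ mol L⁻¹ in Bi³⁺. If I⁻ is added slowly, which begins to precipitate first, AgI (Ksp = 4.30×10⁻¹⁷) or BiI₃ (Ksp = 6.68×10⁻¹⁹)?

AgI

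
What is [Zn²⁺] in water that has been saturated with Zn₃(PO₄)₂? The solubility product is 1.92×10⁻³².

5.33×10⁻⁷ M

Zn₃(PO₄)₂(s) ⇌ 3 Zn²⁺(aq) + 2 PO₄³⁻(aq)
Call the molar solubility s, so that [Zn²⁺] = 3s and [PO₄³⁻] = 2s.
Ksp = [Zn²⁺]^3[PO₄³⁻]^2 = (3s)^3 · (2s)^2 = 108s^5 = 1.92×10⁻³²
s = 1.78×10⁻⁷ mol L⁻¹
[Zn²⁺] = 3s = 5.33×10⁻⁷ mol L⁻¹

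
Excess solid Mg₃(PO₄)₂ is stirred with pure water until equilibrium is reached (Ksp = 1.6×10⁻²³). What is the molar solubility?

Mg₃(PO₄)₂(s) ⇌ 3 Mg²⁺(aq) + 2 PO₄³⁻(aq)
Call the molar solubility s, so that [Mg²⁺] = 3s and [PO₄³⁻] = 2s.
Ksp = [Mg²⁺]^3[PO₄³⁻]^2 = (3s)^3 · (2s)^2 = 108s^5
108s^5 = 1.6×10⁻²³  ⇒  s^5 = 1.5×10⁻²⁵
s = 1.1×10⁻⁵ M

1.1×10⁻⁵ M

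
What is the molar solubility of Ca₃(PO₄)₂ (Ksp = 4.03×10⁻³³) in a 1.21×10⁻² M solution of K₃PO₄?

Ca₃(PO₄)₂(s) ⇌ 3 Ca²⁺(aq) + 2 PO₄³⁻(aq)
With PO₄³⁻ already at 1.21×10⁻² M and s small, take [PO₄³⁻] ≈ 1.21×10⁻² M and [Ca²⁺] = 3s.
Ksp = [Ca²⁺]^3[PO₄³⁻]^2 = (3s)^3(1.21×10⁻²)^2
(3s)^3 = 4.03×10⁻³³ / (1.21×10⁻²)^2 = 2.75×10⁻²⁹
s = 1.01×10⁻¹⁰ M

1.01×10⁻¹⁰ M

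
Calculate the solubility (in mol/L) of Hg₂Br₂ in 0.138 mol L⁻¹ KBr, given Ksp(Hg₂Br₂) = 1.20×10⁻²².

6.30×10⁻²¹ M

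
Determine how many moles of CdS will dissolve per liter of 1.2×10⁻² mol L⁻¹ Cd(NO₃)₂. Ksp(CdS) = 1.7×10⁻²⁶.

1.4×10⁻²⁴ M

CdS(s) ⇌ Cd²⁺(aq) + S²⁻(aq)
The solution already contains Cd²⁺ at 1.2×10⁻² mol L⁻¹. Let s be the molar solubility of CdS.
[Cd²⁺] ≈ 1.2×10⁻² mol L⁻¹ (common ion dominates); [S²⁻] = s.
Ksp = [Cd²⁺][S²⁻] = (1.2×10⁻²)s
s = 1.7×10⁻²⁶ / (1.2×10⁻²) = 1.4×10⁻²⁴
s = 1.4×10⁻²⁴ mol L⁻¹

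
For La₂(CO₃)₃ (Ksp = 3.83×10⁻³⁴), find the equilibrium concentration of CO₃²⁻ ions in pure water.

2.44×10⁻⁷ M

La₂(CO₃)₃(s) ⇌ 2 La³⁺(aq) + 3 CO₃²⁻(aq)
Call the molar solubility s, so that [La³⁺] = 2s and [CO₃²⁻] = 3s.
Ksp = [La³⁺]^2[CO₃²⁻]^3 = (2s)^2 · (3s)^3 = 108s^5 = 3.83×10⁻³⁴
s = 8.13×10⁻⁸ mol/L
[CO₃²⁻] = 3s = 2.44×10⁻⁷ mol/L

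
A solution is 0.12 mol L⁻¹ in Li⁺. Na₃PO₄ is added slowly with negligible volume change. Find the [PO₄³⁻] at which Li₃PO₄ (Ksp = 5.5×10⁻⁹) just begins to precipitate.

3.2×10⁻⁶ M

Each salt precipitates once Q = Ksp for that salt.
Li₃PO₄(s) ⇌ 3 Li⁺(aq) + PO₄³⁻(aq)
Ksp = [Li⁺]^3[PO₄³⁻] = [PO₄³⁻](0.12)^3
[PO₄³⁻] = 5.5×10⁻⁹ / (0.12)^3 = 3.2×10⁻⁶
[PO₄³⁻] = 3.2×10⁻⁶ mol L⁻¹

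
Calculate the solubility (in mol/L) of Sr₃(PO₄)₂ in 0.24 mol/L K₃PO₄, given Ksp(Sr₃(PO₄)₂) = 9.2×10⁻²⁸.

Sr₃(PO₄)₂(s) ⇌ 3 Sr²⁺(aq) + 2 PO₄³⁻(aq)
With PO₄³⁻ already at 0.24 mol/L and s small, take [PO₄³⁻] ≈ 0.24 mol/L and [Sr²⁺] = 3s.
Ksp = [Sr²⁺]^3[PO₄³⁻]^2 = (3s)^3(0.24)^2
(3s)^3 = 9.2×10⁻²⁸ / (0.24)^2 = 1.6×10⁻²⁶
s = 8.4×10⁻¹⁰ mol/L

8.4×10⁻¹⁰ M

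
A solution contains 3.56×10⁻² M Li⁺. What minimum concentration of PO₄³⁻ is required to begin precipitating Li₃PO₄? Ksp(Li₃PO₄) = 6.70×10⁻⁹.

Each salt precipitates once Q = Ksp for that salt.
Li₃PO₄(s) ⇌ 3 Li⁺(aq) + PO₄³⁻(aq)
Ksp = [Li⁺]^3[PO₄³⁻] = [PO₄³⁻](3.56×10⁻²)^3
[PO₄³⁻] = 6.70×10⁻⁹ / (3.56×10⁻²)^3 = 1.48×10⁻⁴
[PO₄³⁻] = 1.48×10⁻⁴ M

1.48×10⁻⁴ M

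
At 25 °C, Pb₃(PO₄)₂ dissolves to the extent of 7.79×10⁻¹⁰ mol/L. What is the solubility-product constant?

Ksp = 3.10×10⁻⁴⁴

Pb₃(PO₄)₂(s) ⇌ 3 Pb²⁺(aq) + 2 PO₄³⁻(aq)
Call the molar solubility s, so that [Pb²⁺] = 3s and [PO₄³⁻] = 2s.
Ksp = [Pb²⁺]^3[PO₄³⁻]^2 = (3s)^3 · (2s)^2 = 108s^5
Ksp = 108 × (7.79×10⁻¹⁰)^5 = 3.10×10⁻⁴⁴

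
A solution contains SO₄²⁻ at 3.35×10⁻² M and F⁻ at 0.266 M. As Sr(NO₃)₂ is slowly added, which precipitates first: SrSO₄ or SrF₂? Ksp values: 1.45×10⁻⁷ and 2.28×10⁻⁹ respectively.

Precipitation of each salt begins when its ion product equals Ksp.
For SrSO₄: [Sr²⁺] = (Ksp/[SO₄²⁻]) = 4.33×10⁻⁶ M
For SrF₂: [Sr²⁺] = (Ksp/[F⁻]^2) = 3.22×10⁻⁸ M
SrF₂ requires the lower [Sr²⁺], so it precipitates first.

SrF₂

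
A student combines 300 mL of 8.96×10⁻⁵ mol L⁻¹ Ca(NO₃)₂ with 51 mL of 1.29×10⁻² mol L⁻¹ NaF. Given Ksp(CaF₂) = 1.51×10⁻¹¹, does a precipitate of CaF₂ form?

Yes

Total volume after mixing = 300 + 51 = 351 mL.
[Ca²⁺] = (8.96×10⁻⁵)(300)/351 = 7.66×10⁻⁵ mol L⁻¹
[F⁻] = (1.29×10⁻²)(51)/351 = 1.87×10⁻³ mol L⁻¹
Q = [Ca²⁺][F⁻]^2 = 2.69×10⁻¹⁰
Because Q > Ksp (2.69×10⁻¹⁰ vs 1.51×10⁻¹¹), a precipitate of CaF₂ forms.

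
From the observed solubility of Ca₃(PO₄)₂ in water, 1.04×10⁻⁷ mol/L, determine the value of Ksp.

Ca₃(PO₄)₂(s) ⇌ 3 Ca²⁺(aq) + 2 PO₄³⁻(aq)
If s mol/L of Ca₃(PO₄)₂ dissolves, [Ca²⁺] = 3s and [PO₄³⁻] = 2s.
Ksp = [Ca²⁺]^3[PO₄³⁻]^2 = (3s)^3 · (2s)^2 = 108s^5
Ksp = 108 × (1.04×10⁻⁷)^5 = 1.31×10⁻³³

Ksp = 1.31×10⁻³³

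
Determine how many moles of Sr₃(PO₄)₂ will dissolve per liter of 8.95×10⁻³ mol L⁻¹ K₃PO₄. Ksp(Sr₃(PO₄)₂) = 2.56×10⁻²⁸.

4.91×10⁻⁹ M

Sr₃(PO₄)₂(s) ⇌ 3 Sr²⁺(aq) + 2 PO₄³⁻(aq)
Let s be the solubility of Sr₃(PO₄)₂ here. The common ion gives [PO₄³⁻] ≈ 8.95×10⁻³ mol L⁻¹, and [Sr²⁺] = 3s.
Ksp = [Sr²⁺]^3[PO₄³⁻]^2 = (3s)^3(8.95×10⁻³)^2
(3s)^3 = 2.56×10⁻²⁸ / (8.95×10⁻³)^2 = 3.20×10⁻²⁴
s = 4.91×10⁻⁹ mol L⁻¹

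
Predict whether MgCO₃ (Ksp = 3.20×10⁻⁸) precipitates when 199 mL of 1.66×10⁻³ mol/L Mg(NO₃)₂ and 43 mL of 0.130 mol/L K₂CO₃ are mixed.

Yes

After mixing, V = 199 mL + 43 mL = 242 mL.
[Mg²⁺] = (1.66×10⁻³)(199)/242 = 1.37×10⁻³ mol/L
[CO₃²⁻] = (0.130)(43)/242 = 2.31×10⁻² mol/L
Q = [Mg²⁺][CO₃²⁻] = 3.15×10⁻⁵
Q = 3.15×10⁻⁵ > Ksp = 3.20×10⁻⁸, so the solution is supersaturated and MgCO₃ precipitates.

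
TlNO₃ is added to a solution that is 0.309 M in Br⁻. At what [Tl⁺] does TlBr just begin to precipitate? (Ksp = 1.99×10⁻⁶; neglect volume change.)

A salt starts to precipitate once the ion product Q reaches its Ksp.
TlBr(s) ⇌ Tl⁺(aq) + Br⁻(aq)
Ksp = [Tl⁺][Br⁻] = [Tl⁺](0.309)
[Tl⁺] = 1.99×10⁻⁶ / (0.309) = 6.44×10⁻⁶
[Tl⁺] = 6.44×10⁻⁶ M

6.44×10⁻⁶ M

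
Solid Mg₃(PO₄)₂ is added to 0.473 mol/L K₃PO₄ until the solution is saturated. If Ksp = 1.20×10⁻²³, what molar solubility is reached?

Mg₃(PO₄)₂(s) ⇌ 3 Mg²⁺(aq) + 2 PO₄³⁻(aq)
Let s be the solubility of Mg₃(PO₄)₂ here. The common ion gives [PO₄³⁻] ≈ 0.473 mol/L, and [Mg²⁺] = 3s.
Ksp = [Mg²⁺]^3[PO₄³⁻]^2 = (3s)^3(0.473)^2
(3s)^3 = 1.20×10⁻²³ / (0.473)^2 = 5.36×10⁻²³
s = 1.26×10⁻⁸ mol/L

1.26×10⁻⁸ M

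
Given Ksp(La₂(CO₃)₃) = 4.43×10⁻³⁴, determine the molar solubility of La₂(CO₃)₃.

8.37×10⁻⁸ M

La₂(CO₃)₃(s) ⇌ 2 La³⁺(aq) + 3 CO₃²⁻(aq)
Let s be the molar solubility. Then [La³⁺] = 2s and [CO₃²⁻] = 3s.
Ksp = [La³⁺]^2[CO₃²⁻]^3 = (2s)^2 · (3s)^3 = 108s^5
108s^5 = 4.43×10⁻³⁴  ⇒  s^5 = 4.10×10⁻³⁶
s = 8.37×10⁻⁸ M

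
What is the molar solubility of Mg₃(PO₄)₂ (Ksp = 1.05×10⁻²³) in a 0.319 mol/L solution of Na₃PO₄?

1.56×10⁻⁸ M

Mg₃(PO₄)₂(s) ⇌ 3 Mg²⁺(aq) + 2 PO₄³⁻(aq)
With PO₄³⁻ already at 0.319 mol/L and s small, take [PO₄³⁻] ≈ 0.319 mol/L and [Mg²⁺] = 3s.
Ksp = [Mg²⁺]^3[PO₄³⁻]^2 = (3s)^3(0.319)^2
(3s)^3 = 1.05×10⁻²³ / (0.319)^2 = 1.03×10⁻²²
s = 1.56×10⁻⁸ mol/L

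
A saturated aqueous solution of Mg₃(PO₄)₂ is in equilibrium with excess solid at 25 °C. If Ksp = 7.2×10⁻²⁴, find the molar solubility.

9.2×10⁻⁶ M

Mg₃(PO₄)₂(s) ⇌ 3 Mg²⁺(aq) + 2 PO₄³⁻(aq)
Call the molar solubility s, so that [Mg²⁺] = 3s and [PO₄³⁻] = 2s.
Ksp = [Mg²⁺]^3[PO₄³⁻]^2 = (3s)^3 · (2s)^2 = 108s^5
108s^5 = 7.2×10⁻²⁴  ⇒  s^5 = 6.7×10⁻²⁶
Taking the 5th root, s = 9.2×10⁻⁶ mol/L.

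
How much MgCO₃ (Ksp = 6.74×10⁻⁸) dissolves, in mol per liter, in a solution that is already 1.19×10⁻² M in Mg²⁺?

5.66×10⁻⁶ M

MgCO₃(s) ⇌ Mg²⁺(aq) + CO₃²⁻(aq)
Mg²⁺ is already present at 1.19×10⁻² M. If s mol/L of MgCO₃ dissolves, [CO₃²⁻] = s while [Mg²⁺] ≈ 1.19×10⁻² M.
Ksp = [Mg²⁺][CO₃²⁻] = (1.19×10⁻²)s
s = 6.74×10⁻⁸ / (1.19×10⁻²) = 5.66×10⁻⁶
s = 5.66×10⁻⁶ M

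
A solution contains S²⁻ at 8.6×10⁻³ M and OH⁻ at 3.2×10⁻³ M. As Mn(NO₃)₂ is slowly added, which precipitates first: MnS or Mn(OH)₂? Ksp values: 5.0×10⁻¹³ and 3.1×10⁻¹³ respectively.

MnS

Precipitation begins when Q = Ksp.
For MnS: [Mn²⁺] = (Ksp/[S²⁻]) = 5.8×10⁻¹¹ M
For Mn(OH)₂: [Mn²⁺] = (Ksp/[OH⁻]^2) = 3.0×10⁻⁸ M
Since MnS needs less Mn²⁺ to reach saturation, it precipitates first.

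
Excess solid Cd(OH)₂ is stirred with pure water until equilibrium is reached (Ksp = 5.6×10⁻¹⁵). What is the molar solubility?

1.1×10⁻⁵ M

Cd(OH)₂(s) ⇌ Cd²⁺(aq) + 2 OH⁻(aq)
For each mole of Cd(OH)₂ that dissolves per liter, [Cd²⁺] = s and [OH⁻] = 2s; let s denote this solubility.
Ksp = [Cd²⁺][OH⁻]^2 = s · (2s)^2 = 4s^3
4s^3 = 5.6×10⁻¹⁵  ⇒  s^3 = 1.4×10⁻¹⁵
Taking the 3rd root, s = 1.1×10⁻⁵ mol/L.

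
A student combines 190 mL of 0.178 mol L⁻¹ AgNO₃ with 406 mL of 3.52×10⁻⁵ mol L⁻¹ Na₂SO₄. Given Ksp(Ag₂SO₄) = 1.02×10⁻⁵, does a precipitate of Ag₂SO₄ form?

After mixing, V = 190 mL + 406 mL = 596 mL.
[Ag⁺] = (0.178)(190)/596 = 5.67×10⁻² mol L⁻¹
[SO₄²⁻] = (3.52×10⁻⁵)(406)/596 = 2.40×10⁻⁵ mol L⁻¹
Q = [Ag⁺]^2[SO₄²⁻] = 7.72×10⁻⁸
Q = 7.72×10⁻⁸ < Ksp = 1.02×10⁻⁵, so the solution is unsaturated and no precipitate forms.

No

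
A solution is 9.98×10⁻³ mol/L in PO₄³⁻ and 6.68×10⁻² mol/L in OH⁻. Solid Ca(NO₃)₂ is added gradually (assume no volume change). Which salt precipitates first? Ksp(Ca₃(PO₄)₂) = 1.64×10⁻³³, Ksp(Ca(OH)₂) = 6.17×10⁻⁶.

Ca₃(PO₄)₂

Each salt precipitates once Q = Ksp for that salt.
For Ca₃(PO₄)₂: [Ca²⁺] = (Ksp/[PO₄³⁻]^2)^(1/3) = 2.54×10⁻¹⁰ mol/L
For Ca(OH)₂: [Ca²⁺] = (Ksp/[OH⁻]^2) = 1.38×10⁻³ mol/L
Ca₃(PO₄)₂ requires the lower [Ca²⁺], so it precipitates first.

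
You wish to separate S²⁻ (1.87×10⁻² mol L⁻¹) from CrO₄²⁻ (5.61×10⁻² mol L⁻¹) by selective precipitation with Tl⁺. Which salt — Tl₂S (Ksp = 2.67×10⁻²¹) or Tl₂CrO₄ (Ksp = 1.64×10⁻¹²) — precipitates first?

Each salt precipitates once Q = Ksp for that salt.
For Tl₂S: [Tl⁺] = (Ksp/[S²⁻])^(1/2) = 3.78×10⁻¹⁰ mol L⁻¹
For Tl₂CrO₄: [Tl⁺] = (Ksp/[CrO₄²⁻])^(1/2) = 5.41×10⁻⁶ mol L⁻¹
The smaller threshold [Tl⁺] is reached first, so Tl₂S precipitates first.

Tl₂S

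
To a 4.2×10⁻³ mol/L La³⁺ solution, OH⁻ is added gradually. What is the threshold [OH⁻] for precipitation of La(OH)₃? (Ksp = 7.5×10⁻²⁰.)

2.6×10⁻⁶ M

Each salt precipitates once Q = Ksp for that salt.
La(OH)₃(s) ⇌ La³⁺(aq) + 3 OH⁻(aq)
Ksp = [La³⁺][OH⁻]^3 = [OH⁻]^3(4.2×10⁻³)
[OH⁻]^3 = 7.5×10⁻²⁰ / (4.2×10⁻³) = 1.8×10⁻¹⁷
[OH⁻] = 2.6×10⁻⁶ mol/L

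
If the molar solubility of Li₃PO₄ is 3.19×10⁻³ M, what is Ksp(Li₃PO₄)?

Li₃PO₄(s) ⇌ 3 Li⁺(aq) + PO₄³⁻(aq)
If s mol/L of Li₃PO₄ dissolves, [Li⁺] = 3s and [PO₄³⁻] = s.
Ksp = [Li⁺]^3[PO₄³⁻] = (3s)^3 · s = 27s^4
Ksp = 27 × (3.19×10⁻³)^4 = 2.80×10⁻⁹

Ksp = 2.80×10⁻⁹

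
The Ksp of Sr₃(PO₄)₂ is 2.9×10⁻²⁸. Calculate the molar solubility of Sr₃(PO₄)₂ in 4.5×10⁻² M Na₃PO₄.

Sr₃(PO₄)₂(s) ⇌ 3 Sr²⁺(aq) + 2 PO₄³⁻(aq)
The solution already contains PO₄³⁻ at 4.5×10⁻² M. Let s be the molar solubility of Sr₃(PO₄)₂.
[PO₄³⁻] ≈ 4.5×10⁻² M (common ion dominates); [Sr²⁺] = 3s.
Ksp = [Sr²⁺]^3[PO₄³⁻]^2 = (3s)^3(4.5×10⁻²)^2
(3s)^3 = 2.9×10⁻²⁸ / (4.5×10⁻²)^2 = 1.4×10⁻²⁵
s = 1.7×10⁻⁹ M

1.7×10⁻⁹ M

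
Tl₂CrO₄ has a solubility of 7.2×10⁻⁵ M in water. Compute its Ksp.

Ksp = 1.5×10⁻¹²

Tl₂CrO₄(s) ⇌ 2 Tl⁺(aq) + CrO₄²⁻(aq)
Let s be the molar solubility. Then [Tl⁺] = 2s and [CrO₄²⁻] = s.
Ksp = [Tl⁺]^2[CrO₄²⁻] = (2s)^2 · s = 4s^3
Ksp = 4 × (7.2×10⁻⁵)^3 = 1.5×10⁻¹²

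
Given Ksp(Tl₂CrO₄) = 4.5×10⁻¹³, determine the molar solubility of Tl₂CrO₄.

Tl₂CrO₄(s) ⇌ 2 Tl⁺(aq) + CrO₄²⁻(aq)
If s mol/L of Tl₂CrO₄ dissolves, [Tl⁺] = 2s and [CrO₄²⁻] = s.
Ksp = [Tl⁺]^2[CrO₄²⁻] = (2s)^2 · s = 4s^3
4s^3 = 4.5×10⁻¹³  ⇒  s^3 = 1.1×10⁻¹³
s = 4.8×10⁻⁵ mol/L

4.8×10⁻⁵ M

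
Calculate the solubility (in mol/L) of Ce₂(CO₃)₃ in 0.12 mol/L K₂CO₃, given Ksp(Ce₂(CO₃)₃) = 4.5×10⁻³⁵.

8.1×10⁻¹⁷ M

Ce₂(CO₃)₃(s) ⇌ 2 Ce³⁺(aq) + 3 CO₃²⁻(aq)
The solution already contains CO₃²⁻ at 0.12 mol/L. Let s be the molar solubility of Ce₂(CO₃)₃.
[CO₃²⁻] ≈ 0.12 mol/L (common ion dominates); [Ce³⁺] = 2s.
Ksp = [Ce³⁺]^2[CO₃²⁻]^3 = (2s)^2(0.12)^3
(2s)^2 = 4.5×10⁻³⁵ / (0.12)^3 = 2.6×10⁻³²
s = 8.1×10⁻¹⁷ mol/L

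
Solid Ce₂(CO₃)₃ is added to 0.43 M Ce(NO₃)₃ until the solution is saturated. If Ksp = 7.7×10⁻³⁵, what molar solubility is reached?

Ce₂(CO₃)₃(s) ⇌ 2 Ce³⁺(aq) + 3 CO₃²⁻(aq)
The solution already contains Ce³⁺ at 0.43 M. Let s be the molar solubility of Ce₂(CO₃)₃.
[Ce³⁺] ≈ 0.43 M (common ion dominates); [CO₃²⁻] = 3s.
Ksp = [Ce³⁺]^2[CO₃²⁻]^3 = (0.43)^2(3s)^3
(3s)^3 = 7.7×10⁻³⁵ / (0.43)^2 = 4.2×10⁻³⁴
s = 2.5×10⁻¹² M

2.5×10⁻¹² M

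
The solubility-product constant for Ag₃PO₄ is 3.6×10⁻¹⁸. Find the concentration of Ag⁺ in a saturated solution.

5.7×10⁻⁵ M

Ag₃PO₄(s) ⇌ 3 Ag⁺(aq) + PO₄³⁻(aq)
Let s be the molar solubility. Then [Ag⁺] = 3s and [PO₄³⁻] = s.
Ksp = [Ag⁺]^3[PO₄³⁻] = (3s)^3 · s = 27s^4 = 3.6×10⁻¹⁸
s = 1.9×10⁻⁵ M
[Ag⁺] = 3s = 5.7×10⁻⁵ M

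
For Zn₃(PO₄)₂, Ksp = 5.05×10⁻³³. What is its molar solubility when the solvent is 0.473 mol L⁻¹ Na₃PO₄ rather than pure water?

Zn₃(PO₄)₂(s) ⇌ 3 Zn²⁺(aq) + 2 PO₄³⁻(aq)
The solution already contains PO₄³⁻ at 0.473 mol L⁻¹. Let s be the molar solubility of Zn₃(PO₄)₂.
[PO₄³⁻] ≈ 0.473 mol L⁻¹ (common ion dominates); [Zn²⁺] = 3s.
Ksp = [Zn²⁺]^3[PO₄³⁻]^2 = (3s)^3(0.473)^2
(3s)^3 = 5.05×10⁻³³ / (0.473)^2 = 2.26×10⁻³²
s = 9.42×10⁻¹² mol L⁻¹

9.42×10⁻¹² M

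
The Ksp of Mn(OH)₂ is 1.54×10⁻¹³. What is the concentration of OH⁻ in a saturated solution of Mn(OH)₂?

Mn(OH)₂(s) ⇌ Mn²⁺(aq) + 2 OH⁻(aq)
For each mole of Mn(OH)₂ that dissolves per liter, [Mn²⁺] = s and [OH⁻] = 2s; let s denote this solubility.
Ksp = [Mn²⁺][OH⁻]^2 = s · (2s)^2 = 4s^3 = 1.54×10⁻¹³
s = 3.38×10⁻⁵ M
[OH⁻] = 2s = 6.75×10⁻⁵ M

6.75×10⁻⁵ M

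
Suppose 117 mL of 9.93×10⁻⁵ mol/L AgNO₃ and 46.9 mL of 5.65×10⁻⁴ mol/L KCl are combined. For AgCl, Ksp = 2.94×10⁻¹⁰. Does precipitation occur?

Yes

The combined volume is 163.9 mL.
[Ag⁺] = (9.93×10⁻⁵)(117)/163.9 = 7.09×10⁻⁵ mol/L
[Cl⁻] = (5.65×10⁻⁴)(46.9)/163.9 = 1.62×10⁻⁴ mol/L
Q = [Ag⁺][Cl⁻] = 1.15×10⁻⁸
Q = 1.15×10⁻⁸ > Ksp = 2.94×10⁻¹⁰, so the solution is supersaturated and AgCl precipitates.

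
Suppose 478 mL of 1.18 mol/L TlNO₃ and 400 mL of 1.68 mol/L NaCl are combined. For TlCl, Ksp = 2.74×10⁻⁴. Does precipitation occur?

Yes

Total volume after mixing = 478 + 400 = 878 mL.
[Tl⁺] = (1.18)(478)/878 = 0.642 mol/L
[Cl⁻] = (1.68)(400)/878 = 0.765 mol/L
Q = [Tl⁺][Cl⁻] = 0.492
Because Q > Ksp (0.492 vs 2.74×10⁻⁴), a precipitate of TlCl forms.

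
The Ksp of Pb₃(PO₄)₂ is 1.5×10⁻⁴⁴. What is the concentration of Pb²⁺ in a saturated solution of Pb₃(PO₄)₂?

Pb₃(PO₄)₂(s) ⇌ 3 Pb²⁺(aq) + 2 PO₄³⁻(aq)
Call the molar solubility s, so that [Pb²⁺] = 3s and [PO₄³⁻] = 2s.
Ksp = [Pb²⁺]^3[PO₄³⁻]^2 = (3s)^3 · (2s)^2 = 108s^5 = 1.5×10⁻⁴⁴
s = 6.7×10⁻¹⁰ mol L⁻¹
[Pb²⁺] = 3s = 2.0×10⁻⁹ mol L⁻¹

2.0×10⁻⁹ M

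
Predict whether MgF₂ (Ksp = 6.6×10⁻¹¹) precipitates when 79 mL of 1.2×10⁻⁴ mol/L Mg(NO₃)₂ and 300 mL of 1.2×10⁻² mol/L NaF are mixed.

Yes

The combined volume is 379 mL.
[Mg²⁺] = (1.2×10⁻⁴)(79)/379 = 2.5×10⁻⁵ mol/L
[F⁻] = (1.2×10⁻²)(300)/379 = 9.5×10⁻³ mol/L
Q = [Mg²⁺][F⁻]^2 = 2.3×10⁻⁹
Q = 2.3×10⁻⁹ > Ksp = 6.6×10⁻¹¹, so the solution is supersaturated and MgF₂ precipitates.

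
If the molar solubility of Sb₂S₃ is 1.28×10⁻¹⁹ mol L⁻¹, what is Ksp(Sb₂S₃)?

Sb₂S₃(s) ⇌ 2 Sb³⁺(aq) + 3 S²⁻(aq)
Let s be the molar solubility. Then [Sb³⁺] = 2s and [S²⁻] = 3s.
Ksp = [Sb³⁺]^2[S²⁻]^3 = (2s)^2 · (3s)^3 = 108s^5
Ksp = 108 × (1.28×10⁻¹⁹)^5 = 3.71×10⁻⁹³

Ksp = 3.71×10⁻⁹³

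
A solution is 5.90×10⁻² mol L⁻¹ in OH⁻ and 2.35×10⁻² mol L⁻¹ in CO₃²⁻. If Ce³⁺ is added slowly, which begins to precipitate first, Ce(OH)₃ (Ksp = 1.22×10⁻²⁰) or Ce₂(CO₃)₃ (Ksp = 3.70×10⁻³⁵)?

Each salt precipitates once Q = Ksp for that salt.
For Ce(OH)₃: [Ce³⁺] = (Ksp/[OH⁻]^3) = 5.94×10⁻¹⁷ mol L⁻¹
For Ce₂(CO₃)₃: [Ce³⁺] = (Ksp/[CO₃²⁻]^3)^(1/2) = 1.69×10⁻¹⁵ mol L⁻¹
The smaller threshold [Ce³⁺] is reached first, so Ce(OH)₃ precipitates first.

Ce(OH)₃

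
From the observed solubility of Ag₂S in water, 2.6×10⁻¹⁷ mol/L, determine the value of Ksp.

Ag₂S(s) ⇌ 2 Ag⁺(aq) + S²⁻(aq)
With molar solubility s: [Ag⁺] = 2s, [S²⁻] = s.
Ksp = [Ag⁺]^2[S²⁻] = (2s)^2 · s = 4s^3
Ksp = 4 × (2.6×10⁻¹⁷)^3 = 7.0×10⁻⁵⁰

Ksp = 7.0×10⁻⁵⁰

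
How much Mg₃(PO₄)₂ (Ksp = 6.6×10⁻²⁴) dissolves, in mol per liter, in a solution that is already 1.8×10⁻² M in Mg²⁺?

Mg₃(PO₄)₂(s) ⇌ 3 Mg²⁺(aq) + 2 PO₄³⁻(aq)
With Mg²⁺ already at 1.8×10⁻² M and s small, take [Mg²⁺] ≈ 1.8×10⁻² M and [PO₄³⁻] = 2s.
Ksp = [Mg²⁺]^3[PO₄³⁻]^2 = (1.8×10⁻²)^3(2s)^2
(2s)^2 = 6.6×10⁻²⁴ / (1.8×10⁻²)^3 = 1.1×10⁻¹⁸
s = 5.3×10⁻¹⁰ M

5.3×10⁻¹⁰ M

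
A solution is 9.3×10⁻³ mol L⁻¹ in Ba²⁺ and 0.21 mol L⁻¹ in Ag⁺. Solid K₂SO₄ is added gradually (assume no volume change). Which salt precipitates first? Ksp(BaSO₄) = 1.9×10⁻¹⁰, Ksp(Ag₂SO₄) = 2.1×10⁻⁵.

The threshold for precipitation is Q = Ksp.
For BaSO₄: [SO₄²⁻] = (Ksp/[Ba²⁺]) = 2.0×10⁻⁸ mol L⁻¹
For Ag₂SO₄: [SO₄²⁻] = (Ksp/[Ag⁺]^2) = 4.8×10⁻⁴ mol L⁻¹
The smaller threshold [SO₄²⁻] is reached first, so BaSO₄ precipitates first.

BaSO₄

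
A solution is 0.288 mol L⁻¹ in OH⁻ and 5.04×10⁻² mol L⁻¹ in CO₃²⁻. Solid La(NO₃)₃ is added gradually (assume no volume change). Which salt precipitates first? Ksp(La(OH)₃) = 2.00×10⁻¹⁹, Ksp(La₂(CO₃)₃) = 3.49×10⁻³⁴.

La(OH)₃

Precipitation of each salt begins when its ion product equals Ksp.
For La(OH)₃: [La³⁺] = (Ksp/[OH⁻]^3) = 8.37×10⁻¹⁸ mol L⁻¹
For La₂(CO₃)₃: [La³⁺] = (Ksp/[CO₃²⁻]^3)^(1/2) = 1.65×10⁻¹⁵ mol L⁻¹
La(OH)₃ requires the lower [La³⁺], so it precipitates first.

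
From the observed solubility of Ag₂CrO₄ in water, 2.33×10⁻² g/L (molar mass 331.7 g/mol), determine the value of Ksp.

Ksp = 1.39×10⁻¹²

Molar solubility s = (2.33×10⁻² g/L) / (331.7 g/mol) = 7.0244×10⁻⁵ mol/L
Ag₂CrO₄(s) ⇌ 2 Ag⁺(aq) + CrO₄²⁻(aq)
If s mol/L of Ag₂CrO₄ dissolves, [Ag⁺] = 2s and [CrO₄²⁻] = s.
Ksp = [Ag⁺]^2[CrO₄²⁻] = (2s)^2 · s = 4s^3
Ksp = 4 × (7.0244×10⁻⁵)^3 = 1.39×10⁻¹²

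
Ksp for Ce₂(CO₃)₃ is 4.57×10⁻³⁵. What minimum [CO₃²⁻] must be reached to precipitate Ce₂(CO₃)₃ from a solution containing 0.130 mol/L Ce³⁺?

Precipitation begins when Q = Ksp.
Ce₂(CO₃)₃(s) ⇌ 2 Ce³⁺(aq) + 3 CO₃²⁻(aq)
Ksp = [Ce³⁺]^2[CO₃²⁻]^3 = [CO₃²⁻]^3(0.130)^2
[CO₃²⁻]^3 = 4.57×10⁻³⁵ / (0.130)^2 = 2.70×10⁻³³
[CO₃²⁻] = 1.39×10⁻¹¹ mol/L

1.39×10⁻¹¹ M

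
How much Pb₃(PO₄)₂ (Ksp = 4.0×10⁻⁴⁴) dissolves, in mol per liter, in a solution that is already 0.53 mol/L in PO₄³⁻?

1.7×10⁻¹⁵ M

Pb₃(PO₄)₂(s) ⇌ 3 Pb²⁺(aq) + 2 PO₄³⁻(aq)
Let s be the solubility of Pb₃(PO₄)₂ here. The common ion gives [PO₄³⁻] ≈ 0.53 mol/L, and [Pb²⁺] = 3s.
Ksp = [Pb²⁺]^3[PO₄³⁻]^2 = (3s)^3(0.53)^2
(3s)^3 = 4.0×10⁻⁴⁴ / (0.53)^2 = 1.4×10⁻⁴³
s = 1.7×10⁻¹⁵ mol/L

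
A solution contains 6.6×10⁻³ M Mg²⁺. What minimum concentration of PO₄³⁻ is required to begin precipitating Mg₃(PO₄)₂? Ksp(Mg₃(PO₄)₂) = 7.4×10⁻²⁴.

5.1×10⁻⁹ M

Precipitation begins when Q = Ksp.
Mg₃(PO₄)₂(s) ⇌ 3 Mg²⁺(aq) + 2 PO₄³⁻(aq)
Ksp = [Mg²⁺]^3[PO₄³⁻]^2 = [PO₄³⁻]^2(6.6×10⁻³)^3
[PO₄³⁻]^2 = 7.4×10⁻²⁴ / (6.6×10⁻³)^3 = 2.6×10⁻¹⁷
[PO₄³⁻] = 5.1×10⁻⁹ M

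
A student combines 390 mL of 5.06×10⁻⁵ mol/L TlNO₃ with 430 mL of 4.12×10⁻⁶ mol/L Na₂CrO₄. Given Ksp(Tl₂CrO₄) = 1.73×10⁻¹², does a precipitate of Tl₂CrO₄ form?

No

After mixing, V = 390 mL + 430 mL = 820 mL.
[Tl⁺] = (5.06×10⁻⁵)(390)/820 = 2.41×10⁻⁵ mol/L
[CrO₄²⁻] = (4.12×10⁻⁶)(430)/820 = 2.16×10⁻⁶ mol/L
Q = [Tl⁺]^2[CrO₄²⁻] = 1.25×10⁻¹⁵
Since Q (1.25×10⁻¹⁵) is less than Ksp (1.73×10⁻¹²), no Tl₂CrO₄ precipitates.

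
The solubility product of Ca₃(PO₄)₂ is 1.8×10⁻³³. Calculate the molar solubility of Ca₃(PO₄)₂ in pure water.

1.1×10⁻⁷ M

Ca₃(PO₄)₂(s) ⇌ 3 Ca²⁺(aq) + 2 PO₄³⁻(aq)
For each mole of Ca₃(PO₄)₂ that dissolves per liter, [Ca²⁺] = 3s and [PO₄³⁻] = 2s; let s denote this solubility.
Ksp = [Ca²⁺]^3[PO₄³⁻]^2 = (3s)^3 · (2s)^2 = 108s^5
108s^5 = 1.8×10⁻³³  ⇒  s^5 = 1.7×10⁻³⁵
s = (1.7×10⁻³⁵)^(1/5) = 1.1×10⁻⁷ M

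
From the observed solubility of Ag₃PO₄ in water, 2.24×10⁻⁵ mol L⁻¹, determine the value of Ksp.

Ksp = 6.80×10⁻¹⁸

Ag₃PO₄(s) ⇌ 3 Ag⁺(aq) + PO₄³⁻(aq)
With molar solubility s: [Ag⁺] = 3s, [PO₄³⁻] = s.
Ksp = [Ag⁺]^3[PO₄³⁻] = (3s)^3 · s = 27s^4
Ksp = 27 × (2.24×10⁻⁵)^4 = 6.80×10⁻¹⁸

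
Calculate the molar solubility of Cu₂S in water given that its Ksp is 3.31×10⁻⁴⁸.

9.39×10⁻¹⁷ M

Cu₂S(s) ⇌ 2 Cu⁺(aq) + S²⁻(aq)
If s mol/L of Cu₂S dissolves, [Cu⁺] = 2s and [S²⁻] = s.
Ksp = [Cu⁺]^2[S²⁻] = (2s)^2 · s = 4s^3
4s^3 = 3.31×10⁻⁴⁸  ⇒  s^3 = 8.28×10⁻⁴⁹
s = (8.28×10⁻⁴⁹)^(1/3) = 9.39×10⁻¹⁷ mol L⁻¹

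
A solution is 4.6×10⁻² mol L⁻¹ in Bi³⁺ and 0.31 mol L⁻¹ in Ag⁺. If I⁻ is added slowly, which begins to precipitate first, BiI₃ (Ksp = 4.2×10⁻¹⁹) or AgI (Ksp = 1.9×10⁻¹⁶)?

AgI

A salt starts to precipitate once the ion product Q reaches its Ksp.
For BiI₃: [I⁻] = (Ksp/[Bi³⁺])^(1/3) = 2.1×10⁻⁶ mol L⁻¹
For AgI: [I⁻] = (Ksp/[Ag⁺]) = 6.1×10⁻¹⁶ mol L⁻¹
Since AgI needs less I⁻ to reach saturation, it precipitates first.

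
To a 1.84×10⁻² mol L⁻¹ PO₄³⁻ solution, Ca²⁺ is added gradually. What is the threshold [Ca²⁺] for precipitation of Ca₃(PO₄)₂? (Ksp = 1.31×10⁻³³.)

A salt starts to precipitate once the ion product Q reaches its Ksp.
Ca₃(PO₄)₂(s) ⇌ 3 Ca²⁺(aq) + 2 PO₄³⁻(aq)
Ksp = [Ca²⁺]^3[PO₄³⁻]^2 = [Ca²⁺]^3(1.84×10⁻²)^2
[Ca²⁺]^3 = 1.31×10⁻³³ / (1.84×10⁻²)^2 = 3.87×10⁻³⁰
[Ca²⁺] = 1.57×10⁻¹⁰ mol L⁻¹

1.57×10⁻¹⁰ M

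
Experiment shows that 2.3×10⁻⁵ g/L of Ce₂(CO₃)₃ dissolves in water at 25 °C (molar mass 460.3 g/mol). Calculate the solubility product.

Molar solubility s = (2.3×10⁻⁵ g/L) / (460.3 g/mol) = 4.997×10⁻⁸ mol/L
Ce₂(CO₃)₃(s) ⇌ 2 Ce³⁺(aq) + 3 CO₃²⁻(aq)
Let s be the molar solubility. Then [Ce³⁺] = 2s and [CO₃²⁻] = 3s.
Ksp = [Ce³⁺]^2[CO₃²⁻]^3 = (2s)^2 · (3s)^3 = 108s^5
Ksp = 108 × (4.997×10⁻⁸)^5 = 3.4×10⁻³⁵

Ksp = 3.4×10⁻³⁵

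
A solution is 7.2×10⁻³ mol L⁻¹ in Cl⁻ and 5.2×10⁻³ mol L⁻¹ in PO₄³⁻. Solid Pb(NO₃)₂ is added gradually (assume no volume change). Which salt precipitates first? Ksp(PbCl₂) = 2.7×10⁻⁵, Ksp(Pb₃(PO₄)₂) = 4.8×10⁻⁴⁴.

Pb₃(PO₄)₂

Each salt precipitates once Q = Ksp for that salt.
For PbCl₂: [Pb²⁺] = (Ksp/[Cl⁻]^2) = 0.52 mol L⁻¹
For Pb₃(PO₄)₂: [Pb²⁺] = (Ksp/[PO₄³⁻]^2)^(1/3) = 1.2×10⁻¹³ mol L⁻¹
Since Pb₃(PO₄)₂ needs less Pb²⁺ to reach saturation, it precipitates first.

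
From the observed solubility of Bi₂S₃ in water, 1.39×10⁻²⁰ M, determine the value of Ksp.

Ksp = 5.60×10⁻⁹⁸

Bi₂S₃(s) ⇌ 2 Bi³⁺(aq) + 3 S²⁻(aq)
For each mole of Bi₂S₃ that dissolves per liter, [Bi³⁺] = 2s and [S²⁻] = 3s; let s denote this solubility.
Ksp = [Bi³⁺]^2[S²⁻]^3 = (2s)^2 · (3s)^3 = 108s^5
Ksp = 108 × (1.39×10⁻²⁰)^5 = 5.60×10⁻⁹⁸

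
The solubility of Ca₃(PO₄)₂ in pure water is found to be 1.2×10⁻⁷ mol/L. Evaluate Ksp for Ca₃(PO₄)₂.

Ca₃(PO₄)₂(s) ⇌ 3 Ca²⁺(aq) + 2 PO₄³⁻(aq)
Call the molar solubility s, so that [Ca²⁺] = 3s and [PO₄³⁻] = 2s.
Ksp = [Ca²⁺]^3[PO₄³⁻]^2 = (3s)^3 · (2s)^2 = 108s^5
Ksp = 108 × (1.2×10⁻⁷)^5 = 2.7×10⁻³³

Ksp = 2.7×10⁻³³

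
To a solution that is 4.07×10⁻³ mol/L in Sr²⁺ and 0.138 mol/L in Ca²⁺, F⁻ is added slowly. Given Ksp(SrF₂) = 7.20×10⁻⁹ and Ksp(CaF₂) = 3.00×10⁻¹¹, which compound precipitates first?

The threshold for precipitation is Q = Ksp.
For SrF₂: [F⁻] = (Ksp/[Sr²⁺])^(1/2) = 1.33×10⁻³ mol/L
For CaF₂: [F⁻] = (Ksp/[Ca²⁺])^(1/2) = 1.47×10⁻⁵ mol/L
The smaller threshold [F⁻] is reached first, so CaF₂ precipitates first.

CaF₂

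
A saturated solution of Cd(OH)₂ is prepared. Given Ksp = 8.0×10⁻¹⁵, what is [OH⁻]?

2.5×10⁻⁵ M

Cd(OH)₂(s) ⇌ Cd²⁺(aq) + 2 OH⁻(aq)
Call the molar solubility s, so that [Cd²⁺] = s and [OH⁻] = 2s.
Ksp = [Cd²⁺][OH⁻]^2 = s · (2s)^2 = 4s^3 = 8.0×10⁻¹⁵
s = 1.3×10⁻⁵ mol/L
[OH⁻] = 2s = 2.5×10⁻⁵ mol/L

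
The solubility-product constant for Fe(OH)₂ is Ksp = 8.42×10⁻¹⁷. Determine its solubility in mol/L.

2.76×10⁻⁶ M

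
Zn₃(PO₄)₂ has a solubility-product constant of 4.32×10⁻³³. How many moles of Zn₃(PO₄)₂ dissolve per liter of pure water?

Zn₃(PO₄)₂(s) ⇌ 3 Zn²⁺(aq) + 2 PO₄³⁻(aq)
With molar solubility s: [Zn²⁺] = 3s, [PO₄³⁻] = 2s.
Ksp = [Zn²⁺]^3[PO₄³⁻]^2 = (3s)^3 · (2s)^2 = 108s^5
108s^5 = 4.32×10⁻³³  ⇒  s^5 = 4.00×10⁻³⁵
s = (4.00×10⁻³⁵)^(1/5) = 1.32×10⁻⁷ mol/L

1.32×10⁻⁷ M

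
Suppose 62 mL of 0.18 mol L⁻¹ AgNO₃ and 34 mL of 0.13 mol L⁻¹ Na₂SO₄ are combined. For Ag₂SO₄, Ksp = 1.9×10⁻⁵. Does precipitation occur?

Yes

Total volume after mixing = 62 + 34 = 96 mL.
[Ag⁺] = (0.18)(62)/96 = 0.12 mol L⁻¹
[SO₄²⁻] = (0.13)(34)/96 = 4.6×10⁻² mol L⁻¹
Q = [Ag⁺]^2[SO₄²⁻] = 6.2×10⁻⁴
Because Q > Ksp (6.2×10⁻⁴ vs 1.9×10⁻⁵), a precipitate of Ag₂SO₄ forms.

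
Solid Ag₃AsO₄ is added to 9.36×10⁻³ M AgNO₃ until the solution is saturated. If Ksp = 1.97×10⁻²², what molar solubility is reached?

Ag₃AsO₄(s) ⇌ 3 Ag⁺(aq) + AsO₄³⁻(aq)
The solution already contains Ag⁺ at 9.36×10⁻³ M. Let s be the molar solubility of Ag₃AsO₄.
[Ag⁺] ≈ 9.36×10⁻³ M (common ion dominates); [AsO₄³⁻] = s.
Ksp = [Ag⁺]^3[AsO₄³⁻] = (9.36×10⁻³)^3s
s = 1.97×10⁻²² / (9.36×10⁻³)^3 = 2.40×10⁻¹⁶
s = 2.40×10⁻¹⁶ M

2.40×10⁻¹⁶ M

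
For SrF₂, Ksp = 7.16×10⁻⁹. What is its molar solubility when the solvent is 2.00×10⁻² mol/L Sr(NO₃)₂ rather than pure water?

2.99×10⁻⁴ M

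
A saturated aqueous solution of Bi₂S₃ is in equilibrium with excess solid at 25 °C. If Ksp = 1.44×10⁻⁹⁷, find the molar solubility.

Bi₂S₃(s) ⇌ 2 Bi³⁺(aq) + 3 S²⁻(aq)
Call the molar solubility s, so that [Bi³⁺] = 2s and [S²⁻] = 3s.
Ksp = [Bi³⁺]^2[S²⁻]^3 = (2s)^2 · (3s)^3 = 108s^5
108s^5 = 1.44×10⁻⁹⁷  ⇒  s^5 = 1.33×10⁻⁹⁹
Taking the 5th root, s = 1.68×10⁻²⁰ mol L⁻¹.

1.68×10⁻²⁰ M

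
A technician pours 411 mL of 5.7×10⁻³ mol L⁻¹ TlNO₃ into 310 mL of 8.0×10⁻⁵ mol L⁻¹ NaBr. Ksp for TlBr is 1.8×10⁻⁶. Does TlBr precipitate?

No

Total volume after mixing = 411 + 310 = 721 mL.
[Tl⁺] = (5.7×10⁻³)(411)/721 = 3.2×10⁻³ mol L⁻¹
[Br⁻] = (8.0×10⁻⁵)(310)/721 = 3.4×10⁻⁵ mol L⁻¹
Q = [Tl⁺][Br⁻] = 1.1×10⁻⁷
Q < Ksp (1.1×10⁻⁷ vs 1.8×10⁻⁶); the solution remains unsaturated and no precipitate forms.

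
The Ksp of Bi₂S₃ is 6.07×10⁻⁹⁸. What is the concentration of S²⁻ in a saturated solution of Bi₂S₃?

4.24×10⁻²⁰ M

Bi₂S₃(s) ⇌ 2 Bi³⁺(aq) + 3 S²⁻(aq)
With molar solubility s: [Bi³⁺] = 2s, [S²⁻] = 3s.
Ksp = [Bi³⁺]^2[S²⁻]^3 = (2s)^2 · (3s)^3 = 108s^5 = 6.07×10⁻⁹⁸
s = 1.41×10⁻²⁰ mol L⁻¹
[S²⁻] = 3s = 4.24×10⁻²⁰ mol L⁻¹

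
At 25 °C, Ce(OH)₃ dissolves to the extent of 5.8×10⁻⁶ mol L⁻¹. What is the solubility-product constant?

Ce(OH)₃(s) ⇌ Ce³⁺(aq) + 3 OH⁻(aq)
For each mole of Ce(OH)₃ that dissolves per liter, [Ce³⁺] = s and [OH⁻] = 3s; let s denote this solubility.
Ksp = [Ce³⁺][OH⁻]^3 = s · (3s)^3 = 27s^4
Ksp = 27 × (5.8×10⁻⁶)^4 = 3.1×10⁻²⁰

Ksp = 3.1×10⁻²⁰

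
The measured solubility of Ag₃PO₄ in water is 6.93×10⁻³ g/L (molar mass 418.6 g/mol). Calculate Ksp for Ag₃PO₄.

Molar solubility s = (6.93×10⁻³ g/L) / (418.6 g/mol) = 1.6555×10⁻⁵ mol/L
Ag₃PO₄(s) ⇌ 3 Ag⁺(aq) + PO₄³⁻(aq)
With molar solubility s: [Ag⁺] = 3s, [PO₄³⁻] = s.
Ksp = [Ag⁺]^3[PO₄³⁻] = (3s)^3 · s = 27s^4
Ksp = 27 × (1.6555×10⁻⁵)^4 = 2.03×10⁻¹⁸

Ksp = 2.03×10⁻¹⁸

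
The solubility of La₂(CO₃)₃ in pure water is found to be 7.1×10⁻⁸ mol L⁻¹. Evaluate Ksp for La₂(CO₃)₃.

La₂(CO₃)₃(s) ⇌ 2 La³⁺(aq) + 3 CO₃²⁻(aq)
Let s be the molar solubility. Then [La³⁺] = 2s and [CO₃²⁻] = 3s.
Ksp = [La³⁺]^2[CO₃²⁻]^3 = (2s)^2 · (3s)^3 = 108s^5
Ksp = 108 × (7.1×10⁻⁸)^5 = 1.9×10⁻³⁴

Ksp = 1.9×10⁻³⁴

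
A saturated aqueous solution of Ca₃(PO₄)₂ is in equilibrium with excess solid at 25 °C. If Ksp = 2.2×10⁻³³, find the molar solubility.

1.2×10⁻⁷ M

Ca₃(PO₄)₂(s) ⇌ 3 Ca²⁺(aq) + 2 PO₄³⁻(aq)
Call the molar solubility s, so that [Ca²⁺] = 3s and [PO₄³⁻] = 2s.
Ksp = [Ca²⁺]^3[PO₄³⁻]^2 = (3s)^3 · (2s)^2 = 108s^5
108s^5 = 2.2×10⁻³³  ⇒  s^5 = 2.0×10⁻³⁵
s = (2.0×10⁻³⁵)^(1/5) = 1.2×10⁻⁷ mol/L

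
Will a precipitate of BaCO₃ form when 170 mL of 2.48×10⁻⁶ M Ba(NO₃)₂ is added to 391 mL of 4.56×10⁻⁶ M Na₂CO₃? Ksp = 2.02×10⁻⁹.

After mixing, V = 170 mL + 391 mL = 561 mL.
[Ba²⁺] = (2.48×10⁻⁶)(170)/561 = 7.52×10⁻⁷ M
[CO₃²⁻] = (4.56×10⁻⁶)(391)/561 = 3.18×10⁻⁶ M
Q = [Ba²⁺][CO₃²⁻] = 2.39×10⁻¹²
Q < Ksp (2.39×10⁻¹² vs 2.02×10⁻⁹); the solution remains unsaturated and no precipitate forms.

No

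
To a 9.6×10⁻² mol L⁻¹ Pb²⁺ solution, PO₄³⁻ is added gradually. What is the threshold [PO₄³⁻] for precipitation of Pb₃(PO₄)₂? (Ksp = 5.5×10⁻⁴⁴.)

Precipitation of each salt begins when its ion product equals Ksp.
Pb₃(PO₄)₂(s) ⇌ 3 Pb²⁺(aq) + 2 PO₄³⁻(aq)
Ksp = [Pb²⁺]^3[PO₄³⁻]^2 = [PO₄³⁻]^2(9.6×10⁻²)^3
[PO₄³⁻]^2 = 5.5×10⁻⁴⁴ / (9.6×10⁻²)^3 = 6.2×10⁻⁴¹
[PO₄³⁻] = 7.9×10⁻²¹ mol L⁻¹

7.9×10⁻²¹ M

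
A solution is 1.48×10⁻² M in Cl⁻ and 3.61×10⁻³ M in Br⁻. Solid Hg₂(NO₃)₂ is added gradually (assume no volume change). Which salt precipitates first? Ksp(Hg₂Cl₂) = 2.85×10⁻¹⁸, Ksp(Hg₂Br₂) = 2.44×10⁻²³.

Precipitation of each salt begins when its ion product equals Ksp.
For Hg₂Cl₂: [Hg₂²⁺] = (Ksp/[Cl⁻]^2) = 1.30×10⁻¹⁴ M
For Hg₂Br₂: [Hg₂²⁺] = (Ksp/[Br⁻]^2) = 1.87×10⁻¹⁸ M
Since Hg₂Br₂ needs less Hg₂²⁺ to reach saturation, it precipitates first.

Hg₂Br₂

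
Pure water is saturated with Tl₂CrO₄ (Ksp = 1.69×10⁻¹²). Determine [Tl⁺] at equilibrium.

Tl₂CrO₄(s) ⇌ 2 Tl⁺(aq) + CrO₄²⁻(aq)
For each mole of Tl₂CrO₄ that dissolves per liter, [Tl⁺] = 2s and [CrO₄²⁻] = s; let s denote this solubility.
Ksp = [Tl⁺]^2[CrO₄²⁻] = (2s)^2 · s = 4s^3 = 1.69×10⁻¹²
s = 7.50×10⁻⁵ mol L⁻¹
[Tl⁺] = 2s = 1.50×10⁻⁴ mol L⁻¹

1.50×10⁻⁴ M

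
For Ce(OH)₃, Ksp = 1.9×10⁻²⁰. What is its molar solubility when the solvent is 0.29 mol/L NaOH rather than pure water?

Ce(OH)₃(s) ⇌ Ce³⁺(aq) + 3 OH⁻(aq)
The solution already contains OH⁻ at 0.29 mol/L. Let s be the molar solubility of Ce(OH)₃.
[OH⁻] ≈ 0.29 mol/L (common ion dominates); [Ce³⁺] = s.
Ksp = [Ce³⁺][OH⁻]^3 = s(0.29)^3
s = 1.9×10⁻²⁰ / (0.29)^3 = 7.8×10⁻¹⁹
s = 7.8×10⁻¹⁹ mol/L

7.8×10⁻¹⁹ M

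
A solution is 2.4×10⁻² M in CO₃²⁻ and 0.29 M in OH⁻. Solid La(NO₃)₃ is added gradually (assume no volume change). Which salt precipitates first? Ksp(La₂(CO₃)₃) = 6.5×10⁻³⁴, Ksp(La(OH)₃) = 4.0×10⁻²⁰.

La(OH)₃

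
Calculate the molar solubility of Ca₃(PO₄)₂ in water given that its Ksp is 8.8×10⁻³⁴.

9.6×10⁻⁸ M

Ca₃(PO₄)₂(s) ⇌ 3 Ca²⁺(aq) + 2 PO₄³⁻(aq)
For each mole of Ca₃(PO₄)₂ that dissolves per liter, [Ca²⁺] = 3s and [PO₄³⁻] = 2s; let s denote this solubility.
Ksp = [Ca²⁺]^3[PO₄³⁻]^2 = (3s)^3 · (2s)^2 = 108s^5
108s^5 = 8.8×10⁻³⁴  ⇒  s^5 = 8.1×10⁻³⁶
s = 9.6×10⁻⁸ mol L⁻¹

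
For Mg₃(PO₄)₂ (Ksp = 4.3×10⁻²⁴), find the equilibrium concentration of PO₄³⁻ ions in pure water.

Mg₃(PO₄)₂(s) ⇌ 3 Mg²⁺(aq) + 2 PO₄³⁻(aq)
With molar solubility s: [Mg²⁺] = 3s, [PO₄³⁻] = 2s.
Ksp = [Mg²⁺]^3[PO₄³⁻]^2 = (3s)^3 · (2s)^2 = 108s^5 = 4.3×10⁻²⁴
s = 8.3×10⁻⁶ mol/L
[PO₄³⁻] = 2s = 1.7×10⁻⁵ mol/L

1.7×10⁻⁵ M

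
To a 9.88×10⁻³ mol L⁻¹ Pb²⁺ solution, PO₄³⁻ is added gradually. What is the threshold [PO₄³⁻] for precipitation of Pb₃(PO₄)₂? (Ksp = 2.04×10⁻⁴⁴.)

1.45×10⁻¹⁹ M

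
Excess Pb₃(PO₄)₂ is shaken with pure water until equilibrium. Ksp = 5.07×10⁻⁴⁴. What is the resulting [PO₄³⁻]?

Pb₃(PO₄)₂(s) ⇌ 3 Pb²⁺(aq) + 2 PO₄³⁻(aq)
If s mol/L of Pb₃(PO₄)₂ dissolves, [Pb²⁺] = 3s and [PO₄³⁻] = 2s.
Ksp = [Pb²⁺]^3[PO₄³⁻]^2 = (3s)^3 · (2s)^2 = 108s^5 = 5.07×10⁻⁴⁴
s = 8.60×10⁻¹⁰ mol L⁻¹
[PO₄³⁻] = 2s = 1.72×10⁻⁹ mol L⁻¹

1.72×10⁻⁹ M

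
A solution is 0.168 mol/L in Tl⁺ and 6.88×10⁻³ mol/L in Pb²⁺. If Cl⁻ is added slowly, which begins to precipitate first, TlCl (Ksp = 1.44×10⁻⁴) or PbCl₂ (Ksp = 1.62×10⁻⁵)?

TlCl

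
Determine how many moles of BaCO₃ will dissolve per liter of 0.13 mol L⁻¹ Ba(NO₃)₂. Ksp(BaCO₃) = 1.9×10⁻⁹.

1.5×10⁻⁸ M

BaCO₃(s) ⇌ Ba²⁺(aq) + CO₃²⁻(aq)
With Ba²⁺ already at 0.13 mol L⁻¹ and s small, take [Ba²⁺] ≈ 0.13 mol L⁻¹ and [CO₃²⁻] = s.
Ksp = [Ba²⁺][CO₃²⁻] = (0.13)s
s = 1.9×10⁻⁹ / (0.13) = 1.5×10⁻⁸
s = 1.5×10⁻⁸ mol L⁻¹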